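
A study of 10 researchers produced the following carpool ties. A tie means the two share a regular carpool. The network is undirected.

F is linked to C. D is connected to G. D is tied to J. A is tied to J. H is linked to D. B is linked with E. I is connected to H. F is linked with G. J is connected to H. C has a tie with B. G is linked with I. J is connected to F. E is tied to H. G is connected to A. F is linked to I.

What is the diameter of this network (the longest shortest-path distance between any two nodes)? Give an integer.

Eccentricity of each node (its greatest distance to any other): A:4, B:4, C:3, D:3, E:3, F:3, G:3, H:3, I:3, J:3.
The maximum eccentricity is 4, realized for instance by the pair A–B via A – G – F – C – B. So the diameter is 4.

4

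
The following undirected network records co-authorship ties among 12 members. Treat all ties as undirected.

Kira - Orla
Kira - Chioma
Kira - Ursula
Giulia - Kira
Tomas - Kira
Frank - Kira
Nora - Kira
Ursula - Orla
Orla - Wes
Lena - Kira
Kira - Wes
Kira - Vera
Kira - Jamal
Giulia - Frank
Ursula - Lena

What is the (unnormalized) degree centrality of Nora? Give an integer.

Nora is directly tied to Kira. That is 1 neighbor, so the degree of Nora is 1.

1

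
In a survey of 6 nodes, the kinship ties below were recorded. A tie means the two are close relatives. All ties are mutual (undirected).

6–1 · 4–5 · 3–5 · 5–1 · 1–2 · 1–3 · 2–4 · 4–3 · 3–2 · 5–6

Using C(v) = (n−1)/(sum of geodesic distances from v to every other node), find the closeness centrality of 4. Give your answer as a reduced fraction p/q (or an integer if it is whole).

5/7

Distances from 4: 1:2, 2:1, 3:1, 5:1, 6:2. Sum = 7.
n = 6, so closeness = 5/7.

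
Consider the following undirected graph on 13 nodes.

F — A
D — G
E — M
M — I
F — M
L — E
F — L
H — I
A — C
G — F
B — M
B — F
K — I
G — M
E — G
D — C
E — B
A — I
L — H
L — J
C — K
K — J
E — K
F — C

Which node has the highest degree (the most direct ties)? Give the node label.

Degrees — A:3, B:3, C:4, D:2, E:5, F:6, G:4, H:2, I:4, J:2, K:4, L:4, M:5.
The maximum is 6, attained only by F.

F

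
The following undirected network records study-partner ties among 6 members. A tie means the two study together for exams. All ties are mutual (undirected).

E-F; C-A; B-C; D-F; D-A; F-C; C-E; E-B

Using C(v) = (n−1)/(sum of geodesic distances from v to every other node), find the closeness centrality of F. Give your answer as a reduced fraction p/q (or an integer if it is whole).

5/7

Distances from F: A:2, B:2, C:1, D:1, E:1. Sum = 7.
n = 6, so closeness = 5/7.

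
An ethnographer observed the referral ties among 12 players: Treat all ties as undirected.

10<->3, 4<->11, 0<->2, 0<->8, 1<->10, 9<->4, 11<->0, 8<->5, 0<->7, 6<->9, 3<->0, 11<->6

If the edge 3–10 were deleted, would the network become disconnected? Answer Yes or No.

Yes

Without the 3–10 edge there is no alternate route between 3 and 10, so the network disconnects. It is a bridge.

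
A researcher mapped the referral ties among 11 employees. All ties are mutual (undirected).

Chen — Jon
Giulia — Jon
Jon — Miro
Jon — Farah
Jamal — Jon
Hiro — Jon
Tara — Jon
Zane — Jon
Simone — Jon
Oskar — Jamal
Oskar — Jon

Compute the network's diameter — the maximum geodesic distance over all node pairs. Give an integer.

Eccentricity of each node (its greatest distance to any other): Chen:2, Farah:2, Giulia:2, Hiro:2, Jamal:2, Jon:1, Miro:2, Oskar:2, Simone:2, Tara:2, Zane:2.
The maximum eccentricity is 2, realized for instance by the pair Simone–Farah via Simone – Jon – Farah. So the diameter is 2.

2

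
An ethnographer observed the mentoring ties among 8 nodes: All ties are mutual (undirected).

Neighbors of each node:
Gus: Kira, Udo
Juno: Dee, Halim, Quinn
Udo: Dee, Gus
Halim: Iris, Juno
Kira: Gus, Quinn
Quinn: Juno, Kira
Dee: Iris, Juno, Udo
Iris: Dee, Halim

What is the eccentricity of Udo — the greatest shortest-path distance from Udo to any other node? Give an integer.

Distances from Udo: Dee:1, Gus:1, Halim:3, Iris:2, Juno:2, Kira:2, Quinn:3.
The largest is 3 (to Quinn and Halim), so the eccentricity of Udo is 3.

3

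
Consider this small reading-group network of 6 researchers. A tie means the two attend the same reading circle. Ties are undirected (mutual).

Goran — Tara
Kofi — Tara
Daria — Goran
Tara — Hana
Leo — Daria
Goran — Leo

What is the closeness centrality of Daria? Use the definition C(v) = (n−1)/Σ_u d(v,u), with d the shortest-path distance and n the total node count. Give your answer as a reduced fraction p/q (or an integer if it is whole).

Distances from Daria: Goran:1, Hana:3, Kofi:3, Leo:1, Tara:2. Sum = 10.
n = 6, so closeness = 5/10 = 1/2.

1/2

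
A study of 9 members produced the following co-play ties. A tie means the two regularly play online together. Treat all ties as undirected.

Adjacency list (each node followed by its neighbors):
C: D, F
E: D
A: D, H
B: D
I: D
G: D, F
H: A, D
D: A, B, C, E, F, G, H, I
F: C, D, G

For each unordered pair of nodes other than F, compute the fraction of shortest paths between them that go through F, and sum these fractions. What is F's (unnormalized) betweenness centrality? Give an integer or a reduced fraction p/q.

Pairs whose geodesics pass through F — G–C: 1/2.
All other pairs contribute 0.
Summing the contributions gives betweenness(F) = 1/2.

1/2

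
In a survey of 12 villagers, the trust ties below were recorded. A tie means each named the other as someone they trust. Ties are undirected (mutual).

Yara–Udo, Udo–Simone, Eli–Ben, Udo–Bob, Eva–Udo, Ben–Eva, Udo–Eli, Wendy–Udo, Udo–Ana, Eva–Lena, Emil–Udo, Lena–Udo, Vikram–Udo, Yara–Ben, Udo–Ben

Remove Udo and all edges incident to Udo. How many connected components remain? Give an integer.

7

Without Udo, the remaining ties split the others into: {Ben, Eli, Eva, Lena, Yara}; {Ana}; {Vikram}; {Simone}; {Emil}; {Bob}; {Wendy}.
That's 7 separate components.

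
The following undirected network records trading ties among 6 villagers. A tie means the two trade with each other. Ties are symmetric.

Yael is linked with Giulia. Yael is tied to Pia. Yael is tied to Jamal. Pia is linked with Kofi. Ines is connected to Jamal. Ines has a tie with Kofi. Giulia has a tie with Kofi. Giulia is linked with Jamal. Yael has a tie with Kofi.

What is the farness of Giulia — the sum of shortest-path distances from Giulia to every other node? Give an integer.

Distances from Giulia: Ines:2, Jamal:1, Kofi:1, Pia:2, Yael:1.
Sum = 2 + 1 + 1 + 2 + 1 = 7.

7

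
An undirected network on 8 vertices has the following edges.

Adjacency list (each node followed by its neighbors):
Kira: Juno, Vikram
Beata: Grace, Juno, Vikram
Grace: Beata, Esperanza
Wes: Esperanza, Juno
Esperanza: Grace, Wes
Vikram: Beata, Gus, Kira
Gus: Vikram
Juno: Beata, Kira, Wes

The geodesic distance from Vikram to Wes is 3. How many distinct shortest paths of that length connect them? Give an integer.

2

The shortest distance is 3. The length-3 paths are: Vikram–Beata–Juno–Wes; Vikram–Kira–Juno–Wes.
That gives 2 distinct shortest paths.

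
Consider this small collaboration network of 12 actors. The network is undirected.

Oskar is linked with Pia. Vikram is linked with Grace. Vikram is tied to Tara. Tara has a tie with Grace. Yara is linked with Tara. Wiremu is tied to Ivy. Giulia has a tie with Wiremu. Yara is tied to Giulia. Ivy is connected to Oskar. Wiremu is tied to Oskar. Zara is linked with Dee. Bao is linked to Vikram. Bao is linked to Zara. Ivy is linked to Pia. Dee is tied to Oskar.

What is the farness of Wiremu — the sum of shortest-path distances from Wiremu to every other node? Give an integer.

27

Distances from Wiremu: Bao:4, Dee:2, Giulia:1, Grace:4, Ivy:1, Oskar:1, Pia:2, Tara:3, Vikram:4, Yara:2, Zara:3.
Sum = 4 + 2 + 1 + 4 + 1 + 1 + 2 + 3 + 4 + 2 + 3 = 27.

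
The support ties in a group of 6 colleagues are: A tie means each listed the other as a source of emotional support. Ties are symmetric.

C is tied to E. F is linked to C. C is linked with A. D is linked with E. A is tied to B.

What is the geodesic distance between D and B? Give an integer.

4

One shortest route is D – E – C – A – B, which uses 4 edges, and at distance 3 from D we only reach {A, F}, which does not include B. So d(D,B) = 4.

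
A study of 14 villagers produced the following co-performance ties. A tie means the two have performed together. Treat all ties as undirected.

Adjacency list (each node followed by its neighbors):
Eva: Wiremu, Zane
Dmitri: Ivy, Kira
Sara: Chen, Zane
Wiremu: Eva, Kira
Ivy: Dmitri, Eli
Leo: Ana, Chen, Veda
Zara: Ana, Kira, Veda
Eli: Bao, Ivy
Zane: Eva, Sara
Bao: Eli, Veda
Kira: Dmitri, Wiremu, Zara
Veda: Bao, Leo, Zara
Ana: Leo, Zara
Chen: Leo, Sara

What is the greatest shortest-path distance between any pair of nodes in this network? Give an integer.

6

Eccentricity of each node (its greatest distance to any other): Ana:4, Bao:5, Chen:5, Dmitri:5, Eli:6, Eva:5, Ivy:6, Kira:4, Leo:4, Sara:6, Veda:4, Wiremu:4, Zane:6, Zara:4.
The maximum eccentricity is 6, realized for instance by the pair Eli–Zane via Eli – Ivy – Dmitri – Kira – Wiremu – Eva – Zane. So the diameter is 6.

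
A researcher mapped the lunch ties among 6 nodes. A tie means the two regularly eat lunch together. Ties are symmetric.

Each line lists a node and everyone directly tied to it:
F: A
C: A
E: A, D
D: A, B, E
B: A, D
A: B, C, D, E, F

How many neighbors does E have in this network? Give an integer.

2

E is directly tied to A and D. That is 2 neighbors, so the degree of E is 2.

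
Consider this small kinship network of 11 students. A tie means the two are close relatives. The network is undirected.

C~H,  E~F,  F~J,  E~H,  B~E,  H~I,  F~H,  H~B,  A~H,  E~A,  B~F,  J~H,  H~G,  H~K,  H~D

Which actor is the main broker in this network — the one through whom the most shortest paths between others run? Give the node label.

Unnormalized betweenness of each node: A:0, B:0, C:0, D:0, E:1, F:1, G:0, H:38, I:0, J:0, K:0.
H has the largest value, 38, making it the main broker — the node through which the most shortest paths run.

H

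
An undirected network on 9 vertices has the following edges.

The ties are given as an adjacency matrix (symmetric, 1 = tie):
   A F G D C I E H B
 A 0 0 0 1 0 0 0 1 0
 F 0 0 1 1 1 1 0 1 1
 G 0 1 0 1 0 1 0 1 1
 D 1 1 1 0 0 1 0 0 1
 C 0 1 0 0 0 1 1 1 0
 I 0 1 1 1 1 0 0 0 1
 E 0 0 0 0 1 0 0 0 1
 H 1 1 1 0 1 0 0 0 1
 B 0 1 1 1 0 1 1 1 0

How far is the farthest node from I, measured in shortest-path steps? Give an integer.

Distances from I: A:2, B:1, C:1, D:1, E:2, F:1, G:1, H:2.
The largest is 2 (to H, A, and E), so the eccentricity of I is 2.

2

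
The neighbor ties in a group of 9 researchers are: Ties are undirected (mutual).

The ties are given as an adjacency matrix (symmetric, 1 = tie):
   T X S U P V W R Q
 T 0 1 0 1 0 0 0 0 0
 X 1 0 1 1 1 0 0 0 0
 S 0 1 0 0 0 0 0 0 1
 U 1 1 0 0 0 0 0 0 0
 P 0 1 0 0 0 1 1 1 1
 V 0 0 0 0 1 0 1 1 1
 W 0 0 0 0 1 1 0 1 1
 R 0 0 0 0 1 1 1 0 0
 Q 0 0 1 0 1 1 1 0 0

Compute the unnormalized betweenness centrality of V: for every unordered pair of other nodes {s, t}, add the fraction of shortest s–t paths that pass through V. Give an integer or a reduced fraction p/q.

Pairs whose geodesics pass through V — S–R: 1/4; R–Q: 1/3.
All other pairs contribute 0.
Summing the contributions gives betweenness(V) = 7/12.

7/12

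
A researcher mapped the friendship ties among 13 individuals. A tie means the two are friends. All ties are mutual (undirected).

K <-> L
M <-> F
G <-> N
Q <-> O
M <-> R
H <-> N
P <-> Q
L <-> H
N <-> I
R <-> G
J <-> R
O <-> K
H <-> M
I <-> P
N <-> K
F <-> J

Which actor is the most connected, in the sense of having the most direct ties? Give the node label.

N

Degrees — F:2, G:2, H:3, I:2, J:2, K:3, L:2, M:3, N:4, O:2, P:2, Q:2, R:3.
The maximum is 4, attained only by N.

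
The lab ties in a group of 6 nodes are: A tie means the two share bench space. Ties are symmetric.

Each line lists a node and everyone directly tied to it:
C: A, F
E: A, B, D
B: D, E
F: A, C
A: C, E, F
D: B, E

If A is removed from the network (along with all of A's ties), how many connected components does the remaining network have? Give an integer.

Without A, the remaining ties split the others into: {C, F}; {B, D, E}.
That's 2 separate components.

2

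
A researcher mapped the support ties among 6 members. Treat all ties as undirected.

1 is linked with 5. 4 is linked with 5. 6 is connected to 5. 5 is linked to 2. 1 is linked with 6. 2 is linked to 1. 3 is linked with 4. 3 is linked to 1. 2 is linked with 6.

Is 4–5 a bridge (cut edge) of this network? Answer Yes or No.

Even without that edge, 4 still reaches 5 via 4 – 3 – 1 – 5, so the network stays connected. Not a bridge.

No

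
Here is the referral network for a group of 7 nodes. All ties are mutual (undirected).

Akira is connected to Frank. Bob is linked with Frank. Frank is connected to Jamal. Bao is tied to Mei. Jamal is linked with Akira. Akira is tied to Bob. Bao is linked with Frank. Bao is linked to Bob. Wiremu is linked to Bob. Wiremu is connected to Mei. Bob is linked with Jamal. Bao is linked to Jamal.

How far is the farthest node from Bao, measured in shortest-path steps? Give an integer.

2

Distances from Bao: Akira:2, Bob:1, Frank:1, Jamal:1, Mei:1, Wiremu:2.
The largest is 2 (to Wiremu and Akira), so the eccentricity of Bao is 2.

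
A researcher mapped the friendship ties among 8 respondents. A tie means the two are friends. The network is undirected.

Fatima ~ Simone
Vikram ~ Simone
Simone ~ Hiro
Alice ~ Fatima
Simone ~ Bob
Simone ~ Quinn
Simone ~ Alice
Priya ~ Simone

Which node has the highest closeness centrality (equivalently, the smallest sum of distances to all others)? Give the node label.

Simone

Farness (sum of distances to all others) for each node — Alice:12, Bob:13, Fatima:12, Hiro:13, Priya:13, Quinn:13, Simone:7, Vikram:13.
The smallest farness is 7, for Simone, so Simone has the highest closeness.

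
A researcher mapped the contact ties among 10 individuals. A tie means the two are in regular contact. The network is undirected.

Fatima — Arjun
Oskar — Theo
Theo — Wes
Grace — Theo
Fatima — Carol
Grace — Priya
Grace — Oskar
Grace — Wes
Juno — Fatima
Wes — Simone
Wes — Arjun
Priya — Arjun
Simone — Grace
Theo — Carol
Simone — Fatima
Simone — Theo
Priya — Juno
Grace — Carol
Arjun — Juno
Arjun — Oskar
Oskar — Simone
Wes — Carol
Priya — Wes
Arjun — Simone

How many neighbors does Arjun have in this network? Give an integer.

Arjun is directly tied to Fatima, Juno, Oskar, Priya, Simone, and Wes. That is 6 neighbors, so the degree of Arjun is 6.

6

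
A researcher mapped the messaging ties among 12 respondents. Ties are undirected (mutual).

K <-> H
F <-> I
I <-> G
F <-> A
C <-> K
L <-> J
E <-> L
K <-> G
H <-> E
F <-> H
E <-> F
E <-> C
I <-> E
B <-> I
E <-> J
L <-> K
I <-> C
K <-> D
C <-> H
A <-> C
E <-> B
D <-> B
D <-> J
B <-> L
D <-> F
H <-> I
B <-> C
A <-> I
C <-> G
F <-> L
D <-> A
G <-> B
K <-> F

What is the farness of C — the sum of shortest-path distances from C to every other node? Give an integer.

15

Distances from C: A:1, B:1, D:2, E:1, F:2, G:1, H:1, I:1, J:2, K:1, L:2.
Sum = 1 + 1 + 2 + 1 + 2 + 1 + 1 + 1 + 2 + 1 + 2 = 15.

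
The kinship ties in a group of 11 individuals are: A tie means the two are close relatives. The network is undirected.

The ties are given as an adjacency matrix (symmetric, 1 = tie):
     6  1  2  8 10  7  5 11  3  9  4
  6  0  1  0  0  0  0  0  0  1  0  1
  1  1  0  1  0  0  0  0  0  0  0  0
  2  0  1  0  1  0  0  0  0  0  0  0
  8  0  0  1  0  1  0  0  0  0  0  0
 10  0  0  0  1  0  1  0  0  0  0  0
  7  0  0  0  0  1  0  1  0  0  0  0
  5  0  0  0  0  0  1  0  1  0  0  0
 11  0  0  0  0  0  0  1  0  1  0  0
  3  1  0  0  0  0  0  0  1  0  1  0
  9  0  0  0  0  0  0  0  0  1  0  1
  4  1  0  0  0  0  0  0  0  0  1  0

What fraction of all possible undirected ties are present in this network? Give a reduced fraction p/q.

12/55

There are 12 edges and 11 nodes, so the maximum possible is C(11,2) = 55.
Density = 12/55.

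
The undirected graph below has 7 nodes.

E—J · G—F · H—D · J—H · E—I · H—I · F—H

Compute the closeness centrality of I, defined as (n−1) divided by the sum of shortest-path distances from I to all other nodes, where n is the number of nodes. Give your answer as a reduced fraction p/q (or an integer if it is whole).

6/11

Distances from I: D:2, E:1, F:2, G:3, H:1, J:2. Sum = 11.
n = 7, so closeness = 6/11.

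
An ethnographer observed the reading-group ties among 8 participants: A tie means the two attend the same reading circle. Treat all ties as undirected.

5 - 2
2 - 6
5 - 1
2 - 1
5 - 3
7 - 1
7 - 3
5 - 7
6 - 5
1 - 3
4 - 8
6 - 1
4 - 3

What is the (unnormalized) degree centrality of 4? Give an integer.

2

4 is directly tied to 3 and 8. That is 2 neighbors, so the degree of 4 is 2.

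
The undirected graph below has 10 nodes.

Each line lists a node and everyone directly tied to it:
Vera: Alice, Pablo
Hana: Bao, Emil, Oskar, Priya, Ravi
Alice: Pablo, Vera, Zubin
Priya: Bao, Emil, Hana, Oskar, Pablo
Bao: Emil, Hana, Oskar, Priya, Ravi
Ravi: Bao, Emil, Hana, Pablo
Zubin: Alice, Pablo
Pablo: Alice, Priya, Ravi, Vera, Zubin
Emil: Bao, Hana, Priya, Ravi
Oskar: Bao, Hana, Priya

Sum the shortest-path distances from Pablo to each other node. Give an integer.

Distances from Pablo: Alice:1, Bao:2, Emil:2, Hana:2, Oskar:2, Priya:1, Ravi:1, Vera:1, Zubin:1.
Sum = 1 + 2 + 2 + 2 + 2 + 1 + 1 + 1 + 1 = 13.

13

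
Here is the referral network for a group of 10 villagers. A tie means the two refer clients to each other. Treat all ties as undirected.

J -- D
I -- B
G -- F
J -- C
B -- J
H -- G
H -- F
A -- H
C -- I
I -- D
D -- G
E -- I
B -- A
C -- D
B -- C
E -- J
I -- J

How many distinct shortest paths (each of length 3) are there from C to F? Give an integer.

The shortest distance is 3, and the only length-3 path is C–D–G–F. So there is exactly 1 shortest path.

1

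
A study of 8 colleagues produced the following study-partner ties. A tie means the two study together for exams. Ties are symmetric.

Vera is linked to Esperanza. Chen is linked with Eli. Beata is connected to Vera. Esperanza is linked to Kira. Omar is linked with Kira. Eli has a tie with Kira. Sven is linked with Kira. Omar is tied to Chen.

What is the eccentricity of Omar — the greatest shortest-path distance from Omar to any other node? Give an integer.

Distances from Omar: Beata:4, Chen:1, Eli:2, Esperanza:2, Kira:1, Sven:2, Vera:3.
The largest is 4 (to Beata), so the eccentricity of Omar is 4.

4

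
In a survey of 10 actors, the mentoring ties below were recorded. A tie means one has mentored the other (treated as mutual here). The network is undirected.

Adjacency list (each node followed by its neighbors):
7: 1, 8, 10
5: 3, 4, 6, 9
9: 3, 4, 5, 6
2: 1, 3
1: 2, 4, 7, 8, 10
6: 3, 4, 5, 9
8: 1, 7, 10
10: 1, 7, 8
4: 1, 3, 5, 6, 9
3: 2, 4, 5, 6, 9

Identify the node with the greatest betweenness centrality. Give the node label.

1

Unnormalized betweenness of each node: 1:37/2, 2:2, 3:7/2, 4:14, 5:0, 6:0, 7:0, 8:0, 9:0, 10:0.
1 has the largest value, 37/2, making it the main broker — the node through which the most shortest paths run.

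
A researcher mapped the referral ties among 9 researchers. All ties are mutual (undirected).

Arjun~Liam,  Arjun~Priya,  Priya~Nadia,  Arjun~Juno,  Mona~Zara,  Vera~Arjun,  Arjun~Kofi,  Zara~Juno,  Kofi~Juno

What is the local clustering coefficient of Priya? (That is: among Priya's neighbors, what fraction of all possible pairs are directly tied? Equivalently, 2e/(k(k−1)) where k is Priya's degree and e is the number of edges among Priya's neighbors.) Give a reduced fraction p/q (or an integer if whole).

Priya's neighbors: Arjun and Nadia (k = 2).
Possible neighbor pairs: C(2,2) = 1. Edges among them: none → e = 0.
Clustering(Priya) = 0/1.

0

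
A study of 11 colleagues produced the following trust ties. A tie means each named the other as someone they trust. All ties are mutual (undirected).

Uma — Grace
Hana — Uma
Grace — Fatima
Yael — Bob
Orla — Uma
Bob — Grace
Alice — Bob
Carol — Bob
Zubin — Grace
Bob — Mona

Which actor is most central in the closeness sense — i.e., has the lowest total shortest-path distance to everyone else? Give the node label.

Grace

Farness (sum of distances to all others) for each node — Alice:26, Bob:17, Carol:26, Fatima:25, Grace:16, Hana:30, Mona:26, Orla:30, Uma:21, Yael:26, Zubin:25.
The smallest farness is 16, for Grace, so Grace has the highest closeness.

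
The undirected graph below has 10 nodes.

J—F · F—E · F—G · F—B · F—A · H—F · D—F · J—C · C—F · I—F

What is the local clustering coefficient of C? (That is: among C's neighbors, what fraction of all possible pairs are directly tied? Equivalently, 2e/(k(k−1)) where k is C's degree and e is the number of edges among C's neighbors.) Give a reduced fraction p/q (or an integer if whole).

C's neighbors: F and J (k = 2).
Possible neighbor pairs: C(2,2) = 1. Edges among them: F–J → e = 1.
Clustering(C) = 1/1.

1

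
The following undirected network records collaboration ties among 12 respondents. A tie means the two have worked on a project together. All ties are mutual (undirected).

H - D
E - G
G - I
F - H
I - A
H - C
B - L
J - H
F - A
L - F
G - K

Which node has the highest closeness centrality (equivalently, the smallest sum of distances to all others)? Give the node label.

F

Farness (sum of distances to all others) for each node — A:26, B:42, C:38, D:38, E:46, F:24, G:36, H:28, I:30, J:38, K:46, L:32.
The smallest farness is 24, for F, so F has the highest closeness.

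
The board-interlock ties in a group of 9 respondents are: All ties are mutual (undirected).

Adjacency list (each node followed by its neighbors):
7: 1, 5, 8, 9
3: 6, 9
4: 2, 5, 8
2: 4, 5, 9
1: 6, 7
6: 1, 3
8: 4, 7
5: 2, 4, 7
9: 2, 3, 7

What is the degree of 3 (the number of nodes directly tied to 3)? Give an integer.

3 is directly tied to 6 and 9. That is 2 neighbors, so the degree of 3 is 2.

2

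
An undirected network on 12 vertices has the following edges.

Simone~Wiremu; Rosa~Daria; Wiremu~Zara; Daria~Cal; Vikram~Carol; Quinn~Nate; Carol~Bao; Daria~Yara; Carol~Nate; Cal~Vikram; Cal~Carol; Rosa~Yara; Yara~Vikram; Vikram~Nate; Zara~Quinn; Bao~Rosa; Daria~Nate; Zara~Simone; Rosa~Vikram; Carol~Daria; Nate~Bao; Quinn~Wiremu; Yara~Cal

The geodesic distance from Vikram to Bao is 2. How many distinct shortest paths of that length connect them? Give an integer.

The shortest distance is 2. The length-2 paths are: Vikram–Rosa–Bao; Vikram–Carol–Bao; Vikram–Nate–Bao.
That gives 3 distinct shortest paths.

3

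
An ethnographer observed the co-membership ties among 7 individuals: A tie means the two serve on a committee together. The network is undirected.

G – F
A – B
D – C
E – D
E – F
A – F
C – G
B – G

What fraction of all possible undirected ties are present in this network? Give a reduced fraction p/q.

8/21

There are 8 edges and 7 nodes, so the maximum possible is C(7,2) = 21.
Density = 8/21.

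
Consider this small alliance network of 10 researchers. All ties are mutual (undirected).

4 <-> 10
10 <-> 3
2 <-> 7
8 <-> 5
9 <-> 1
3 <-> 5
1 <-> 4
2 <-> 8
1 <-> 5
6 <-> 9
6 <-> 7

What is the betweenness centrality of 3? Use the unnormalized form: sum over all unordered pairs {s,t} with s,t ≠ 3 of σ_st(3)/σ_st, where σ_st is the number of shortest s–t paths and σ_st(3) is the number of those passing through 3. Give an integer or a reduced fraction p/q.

Pairs whose geodesics pass through 3 — 5–10: 1; 8–10: 1; 2–10: 1; 7–10: 1/2.
All other pairs contribute 0.
Summing the contributions gives betweenness(3) = 7/2.

7/2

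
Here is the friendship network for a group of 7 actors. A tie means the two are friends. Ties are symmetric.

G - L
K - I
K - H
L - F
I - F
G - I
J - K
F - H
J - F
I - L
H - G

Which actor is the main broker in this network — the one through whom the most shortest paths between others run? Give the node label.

F

Unnormalized betweenness of each node: F:103/30, G:5/6, H:47/30, I:77/30, J:1/3, K:26/15, L:8/15.
F has the largest value, 103/30, making it the main broker — the node through which the most shortest paths run.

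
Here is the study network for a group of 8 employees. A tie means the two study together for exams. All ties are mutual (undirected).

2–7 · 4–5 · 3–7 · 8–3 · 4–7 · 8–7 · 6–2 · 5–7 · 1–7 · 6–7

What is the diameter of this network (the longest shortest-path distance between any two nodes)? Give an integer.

2

Eccentricity of each node (its greatest distance to any other): 1:2, 2:2, 3:2, 4:2, 5:2, 6:2, 7:1, 8:2.
The maximum eccentricity is 2, realized for instance by the pair 6–3 via 6 – 7 – 3. So the diameter is 2.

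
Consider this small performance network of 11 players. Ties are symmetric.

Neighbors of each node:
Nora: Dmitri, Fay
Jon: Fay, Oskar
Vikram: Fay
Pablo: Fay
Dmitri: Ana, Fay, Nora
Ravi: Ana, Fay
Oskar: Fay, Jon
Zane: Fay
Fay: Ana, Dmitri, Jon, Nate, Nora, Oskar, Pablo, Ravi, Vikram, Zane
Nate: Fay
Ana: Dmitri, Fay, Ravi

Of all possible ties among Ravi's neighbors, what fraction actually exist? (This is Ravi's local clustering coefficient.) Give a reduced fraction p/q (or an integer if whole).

Ravi's neighbors: Ana and Fay (k = 2).
Possible neighbor pairs: C(2,2) = 1. Edges among them: Ana–Fay → e = 1.
Clustering(Ravi) = 1/1.

1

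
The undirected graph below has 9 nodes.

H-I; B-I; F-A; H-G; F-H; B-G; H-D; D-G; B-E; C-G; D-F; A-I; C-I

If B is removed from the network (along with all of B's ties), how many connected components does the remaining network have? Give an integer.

Without B, the remaining ties split the others into: {A, C, D, F, G, H, I}; {E}.
That's 2 separate components.

2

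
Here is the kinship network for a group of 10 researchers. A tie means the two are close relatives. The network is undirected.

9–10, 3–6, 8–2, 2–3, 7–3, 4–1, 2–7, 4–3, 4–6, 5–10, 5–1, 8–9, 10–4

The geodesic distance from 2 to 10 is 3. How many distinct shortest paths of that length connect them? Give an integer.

2

The shortest distance is 3. The length-3 paths are: 2–3–4–10; 2–8–9–10.
That gives 2 distinct shortest paths.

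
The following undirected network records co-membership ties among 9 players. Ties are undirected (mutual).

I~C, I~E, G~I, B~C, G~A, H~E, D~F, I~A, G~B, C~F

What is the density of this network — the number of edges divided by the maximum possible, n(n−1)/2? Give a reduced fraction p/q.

5/18

There are 10 edges and 9 nodes, so the maximum possible is C(9,2) = 36.
Density = 10/36 = 5/18.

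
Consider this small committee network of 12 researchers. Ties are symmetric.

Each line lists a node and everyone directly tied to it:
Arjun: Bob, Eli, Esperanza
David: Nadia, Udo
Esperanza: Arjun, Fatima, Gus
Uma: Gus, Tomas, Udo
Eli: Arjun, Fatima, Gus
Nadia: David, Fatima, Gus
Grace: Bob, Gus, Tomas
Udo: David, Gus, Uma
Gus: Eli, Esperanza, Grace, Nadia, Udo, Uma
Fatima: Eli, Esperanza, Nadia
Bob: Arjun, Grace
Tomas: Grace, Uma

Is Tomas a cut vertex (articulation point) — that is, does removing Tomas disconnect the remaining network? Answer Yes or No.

Even without Tomas, every remaining node can still reach every other (the residual graph is connected), so Tomas is not a cut vertex.

No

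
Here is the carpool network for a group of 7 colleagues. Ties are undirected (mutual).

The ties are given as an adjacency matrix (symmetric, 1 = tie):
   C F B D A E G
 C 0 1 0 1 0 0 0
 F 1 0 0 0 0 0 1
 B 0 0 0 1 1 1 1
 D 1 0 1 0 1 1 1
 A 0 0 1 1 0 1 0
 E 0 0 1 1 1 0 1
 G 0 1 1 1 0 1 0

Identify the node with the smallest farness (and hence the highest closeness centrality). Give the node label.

D

Farness (sum of distances to all others) for each node — A:10, B:8, C:10, D:7, E:8, F:11, G:8.
The smallest farness is 7, for D, so D has the highest closeness.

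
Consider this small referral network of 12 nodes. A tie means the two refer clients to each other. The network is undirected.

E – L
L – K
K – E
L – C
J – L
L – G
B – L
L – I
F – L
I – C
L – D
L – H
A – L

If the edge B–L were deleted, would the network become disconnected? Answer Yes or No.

Yes

Without the B–L edge there is no alternate route between B and L, so the network disconnects. It is a bridge.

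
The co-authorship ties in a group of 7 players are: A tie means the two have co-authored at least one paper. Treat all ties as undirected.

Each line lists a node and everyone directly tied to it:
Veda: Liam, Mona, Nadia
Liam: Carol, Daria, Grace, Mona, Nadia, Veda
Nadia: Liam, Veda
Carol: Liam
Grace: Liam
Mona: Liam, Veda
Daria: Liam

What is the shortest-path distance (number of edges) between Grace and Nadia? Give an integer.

2

One shortest route is Grace – Liam – Nadia, which uses 2 edges, and Grace and Nadia are not directly tied, so nothing shorter exists. So d(Grace,Nadia) = 2.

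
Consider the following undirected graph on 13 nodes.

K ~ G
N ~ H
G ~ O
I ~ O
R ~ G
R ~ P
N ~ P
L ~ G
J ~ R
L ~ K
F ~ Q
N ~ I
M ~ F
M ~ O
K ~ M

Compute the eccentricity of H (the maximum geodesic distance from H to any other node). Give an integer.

6

Distances from H: F:5, G:4, I:2, J:4, K:5, L:5, M:4, N:1, O:3, P:2, Q:6, R:3.
The largest is 6 (to Q), so the eccentricity of H is 6.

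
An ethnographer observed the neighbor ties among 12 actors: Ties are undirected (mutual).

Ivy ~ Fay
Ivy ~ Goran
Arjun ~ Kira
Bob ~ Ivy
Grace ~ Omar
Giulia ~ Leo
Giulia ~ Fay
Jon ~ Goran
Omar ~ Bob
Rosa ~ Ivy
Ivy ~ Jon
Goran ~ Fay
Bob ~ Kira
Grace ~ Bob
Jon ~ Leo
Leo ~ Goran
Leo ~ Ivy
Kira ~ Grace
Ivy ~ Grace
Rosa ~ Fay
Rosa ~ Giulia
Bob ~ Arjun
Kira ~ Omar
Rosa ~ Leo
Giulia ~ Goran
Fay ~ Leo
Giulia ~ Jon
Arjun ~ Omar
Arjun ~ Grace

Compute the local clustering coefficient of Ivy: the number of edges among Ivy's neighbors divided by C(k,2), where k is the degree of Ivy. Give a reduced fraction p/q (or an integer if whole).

8/21

Ivy's neighbors: Bob, Fay, Goran, Grace, Jon, Leo, and Rosa (k = 7).
Possible neighbor pairs: C(7,2) = 21. Edges among them: Bob–Grace, Fay–Goran, Fay–Leo, Fay–Rosa, Goran–Jon, Goran–Leo, Jon–Leo, Leo–Rosa → e = 8.
Clustering(Ivy) = 8/21.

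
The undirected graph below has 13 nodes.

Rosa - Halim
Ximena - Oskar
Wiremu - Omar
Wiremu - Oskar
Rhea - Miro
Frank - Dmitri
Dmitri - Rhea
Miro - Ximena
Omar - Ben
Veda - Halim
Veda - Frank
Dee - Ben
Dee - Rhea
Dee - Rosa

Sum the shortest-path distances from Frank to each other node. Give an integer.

Distances from Frank: Ben:4, Dee:3, Dmitri:1, Halim:2, Miro:3, Omar:5, Oskar:5, Rhea:2, Rosa:3, Veda:1, Wiremu:6, Ximena:4.
Sum = 4 + 3 + 1 + 2 + 3 + 5 + 5 + 2 + 3 + 1 + 6 + 4 = 39.

39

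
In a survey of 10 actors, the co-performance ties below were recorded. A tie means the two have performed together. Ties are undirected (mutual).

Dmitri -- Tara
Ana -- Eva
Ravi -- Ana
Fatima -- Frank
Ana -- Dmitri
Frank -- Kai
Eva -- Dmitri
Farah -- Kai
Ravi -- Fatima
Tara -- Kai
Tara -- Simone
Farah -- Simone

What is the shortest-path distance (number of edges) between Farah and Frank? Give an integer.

2

One shortest route is Farah – Kai – Frank, which uses 2 edges, and Farah and Frank are not directly tied, so nothing shorter exists. So d(Farah,Frank) = 2.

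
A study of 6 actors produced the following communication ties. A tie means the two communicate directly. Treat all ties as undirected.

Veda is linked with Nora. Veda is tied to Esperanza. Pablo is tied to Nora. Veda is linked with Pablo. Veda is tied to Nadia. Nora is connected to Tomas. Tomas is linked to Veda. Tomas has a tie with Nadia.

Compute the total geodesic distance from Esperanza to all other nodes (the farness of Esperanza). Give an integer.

9

Distances from Esperanza: Nadia:2, Nora:2, Pablo:2, Tomas:2, Veda:1.
Sum = 2 + 2 + 2 + 2 + 1 = 9.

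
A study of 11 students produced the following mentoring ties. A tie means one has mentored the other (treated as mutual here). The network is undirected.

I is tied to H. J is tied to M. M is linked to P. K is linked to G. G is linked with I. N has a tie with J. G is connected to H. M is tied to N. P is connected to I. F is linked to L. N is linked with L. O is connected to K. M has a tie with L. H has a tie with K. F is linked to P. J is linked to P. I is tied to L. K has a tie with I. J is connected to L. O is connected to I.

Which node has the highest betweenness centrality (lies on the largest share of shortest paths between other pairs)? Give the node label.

I

Unnormalized betweenness of each node: F:1/4, G:0, H:0, I:101/4, J:3/4, K:1, L:29/2, M:3/4, N:0, O:0, P:17/2.
I has the largest value, 101/4, making it the main broker — the node through which the most shortest paths run.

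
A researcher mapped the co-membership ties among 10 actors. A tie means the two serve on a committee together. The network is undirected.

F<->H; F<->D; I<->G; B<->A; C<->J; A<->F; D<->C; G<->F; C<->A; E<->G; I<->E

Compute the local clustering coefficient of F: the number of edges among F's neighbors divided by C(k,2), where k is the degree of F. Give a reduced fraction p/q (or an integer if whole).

F's neighbors: A, D, G, and H (k = 4).
Possible neighbor pairs: C(4,2) = 6. Edges among them: none → e = 0.
Clustering(F) = 0/6 = 0.

0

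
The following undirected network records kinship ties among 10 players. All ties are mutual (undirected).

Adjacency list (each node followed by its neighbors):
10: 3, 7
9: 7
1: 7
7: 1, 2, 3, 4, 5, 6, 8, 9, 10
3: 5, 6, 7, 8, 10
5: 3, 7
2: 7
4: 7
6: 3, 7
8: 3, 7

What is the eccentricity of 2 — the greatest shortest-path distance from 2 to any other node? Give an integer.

2

Distances from 2: 1:2, 3:2, 4:2, 5:2, 6:2, 7:1, 8:2, 9:2, 10:2.
The largest is 2 (to 5, 9, 10, 8, 4, 3, 1, and 6), so the eccentricity of 2 is 2.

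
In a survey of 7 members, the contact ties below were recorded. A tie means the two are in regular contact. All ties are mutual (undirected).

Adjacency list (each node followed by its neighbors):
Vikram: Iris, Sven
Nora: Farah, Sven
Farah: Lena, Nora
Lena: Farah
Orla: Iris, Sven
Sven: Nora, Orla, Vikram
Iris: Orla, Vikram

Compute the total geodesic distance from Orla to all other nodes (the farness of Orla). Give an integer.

Distances from Orla: Farah:3, Iris:1, Lena:4, Nora:2, Sven:1, Vikram:2.
Sum = 3 + 1 + 4 + 2 + 1 + 2 = 13.

13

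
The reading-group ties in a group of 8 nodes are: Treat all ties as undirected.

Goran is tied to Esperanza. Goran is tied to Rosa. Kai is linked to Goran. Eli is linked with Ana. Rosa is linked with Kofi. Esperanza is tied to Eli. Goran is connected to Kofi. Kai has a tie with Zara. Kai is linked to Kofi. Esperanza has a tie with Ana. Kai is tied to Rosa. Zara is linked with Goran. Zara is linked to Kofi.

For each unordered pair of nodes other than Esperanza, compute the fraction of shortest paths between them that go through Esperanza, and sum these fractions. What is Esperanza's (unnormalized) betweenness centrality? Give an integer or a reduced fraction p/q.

Pairs whose geodesics pass through Esperanza — Eli–Zara: 1; Eli–Kai: 1; Eli–Goran: 1; Eli–Rosa: 1; Eli–Kofi: 1; Ana–Zara: 1; Ana–Kai: 1; Ana–Goran: 1; Ana–Rosa: 1; Ana–Kofi: 1.
All other pairs contribute 0.
Summing the contributions gives betweenness(Esperanza) = 10.

10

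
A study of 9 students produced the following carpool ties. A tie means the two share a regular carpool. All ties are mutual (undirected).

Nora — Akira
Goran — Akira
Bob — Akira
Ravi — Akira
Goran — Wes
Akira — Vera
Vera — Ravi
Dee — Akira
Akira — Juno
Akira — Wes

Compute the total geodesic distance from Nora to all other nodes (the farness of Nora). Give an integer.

15

Distances from Nora: Akira:1, Bob:2, Dee:2, Goran:2, Juno:2, Ravi:2, Vera:2, Wes:2.
Sum = 1 + 2 + 2 + 2 + 2 + 2 + 2 + 2 = 15.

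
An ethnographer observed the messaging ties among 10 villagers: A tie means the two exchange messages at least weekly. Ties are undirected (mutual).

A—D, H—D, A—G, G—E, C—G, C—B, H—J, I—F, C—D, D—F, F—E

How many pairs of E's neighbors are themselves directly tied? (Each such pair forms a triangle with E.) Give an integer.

E's neighbors are F and G, but none of them are tied to each other, so no triangle contains E.

0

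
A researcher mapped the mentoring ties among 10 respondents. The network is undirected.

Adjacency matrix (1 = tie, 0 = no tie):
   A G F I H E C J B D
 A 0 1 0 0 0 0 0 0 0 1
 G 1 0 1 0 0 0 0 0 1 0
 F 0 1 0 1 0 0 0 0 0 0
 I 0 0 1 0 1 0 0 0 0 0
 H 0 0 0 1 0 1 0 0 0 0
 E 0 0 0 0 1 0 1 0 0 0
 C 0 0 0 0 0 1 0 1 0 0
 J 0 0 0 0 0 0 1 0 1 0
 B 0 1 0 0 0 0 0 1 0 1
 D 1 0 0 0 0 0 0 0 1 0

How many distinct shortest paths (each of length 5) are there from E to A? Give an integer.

3

The shortest distance is 5. The length-5 paths are: E–C–J–B–G–A; E–H–I–F–G–A; E–C–J–B–D–A.
That gives 3 distinct shortest paths.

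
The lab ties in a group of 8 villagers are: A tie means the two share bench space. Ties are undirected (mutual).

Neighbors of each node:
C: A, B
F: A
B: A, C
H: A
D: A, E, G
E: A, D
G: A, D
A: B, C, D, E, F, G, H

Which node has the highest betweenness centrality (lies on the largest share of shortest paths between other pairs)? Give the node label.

A

Unnormalized betweenness of each node: A:35/2, B:0, C:0, D:1/2, E:0, F:0, G:0, H:0.
A has the largest value, 35/2, making it the main broker — the node through which the most shortest paths run.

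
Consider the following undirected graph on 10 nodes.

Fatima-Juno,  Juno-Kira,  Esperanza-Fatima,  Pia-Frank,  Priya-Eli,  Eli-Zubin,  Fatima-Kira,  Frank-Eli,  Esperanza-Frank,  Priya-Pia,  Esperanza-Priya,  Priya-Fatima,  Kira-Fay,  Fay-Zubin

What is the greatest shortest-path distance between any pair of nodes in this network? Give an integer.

Eccentricity of each node (its greatest distance to any other): Eli:3, Esperanza:3, Fatima:3, Fay:4, Frank:3, Juno:3, Kira:3, Pia:4, Priya:3, Zubin:3.
The maximum eccentricity is 4, realized for instance by the pair Pia–Fay via Pia – Priya – Fatima – Kira – Fay. So the diameter is 4.

4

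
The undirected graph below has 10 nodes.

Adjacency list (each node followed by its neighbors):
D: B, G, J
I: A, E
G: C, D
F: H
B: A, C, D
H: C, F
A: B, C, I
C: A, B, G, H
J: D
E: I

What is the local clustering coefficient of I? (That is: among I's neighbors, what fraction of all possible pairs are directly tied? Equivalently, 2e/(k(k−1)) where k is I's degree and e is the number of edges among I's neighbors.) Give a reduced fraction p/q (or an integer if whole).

0

I's neighbors: A and E (k = 2).
Possible neighbor pairs: C(2,2) = 1. Edges among them: none → e = 0.
Clustering(I) = 0/1.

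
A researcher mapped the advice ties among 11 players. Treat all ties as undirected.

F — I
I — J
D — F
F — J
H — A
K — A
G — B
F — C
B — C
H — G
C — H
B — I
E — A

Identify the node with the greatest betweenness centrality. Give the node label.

Unnormalized betweenness of each node: A:17, B:7, C:19, D:0, E:0, F:95/6, G:10/3, H:133/6, I:11/3, J:0, K:0.
H has the largest value, 133/6, making it the main broker — the node through which the most shortest paths run.

H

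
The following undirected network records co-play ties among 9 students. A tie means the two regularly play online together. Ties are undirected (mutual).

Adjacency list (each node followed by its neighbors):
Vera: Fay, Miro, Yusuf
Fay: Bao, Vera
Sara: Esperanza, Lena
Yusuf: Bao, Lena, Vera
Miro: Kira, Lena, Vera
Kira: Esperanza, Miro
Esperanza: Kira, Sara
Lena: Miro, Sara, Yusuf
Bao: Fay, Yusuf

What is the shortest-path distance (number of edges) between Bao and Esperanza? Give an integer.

4

One shortest route is Bao – Yusuf – Lena – Sara – Esperanza, which uses 4 edges, and at distance 3 from Bao we only reach {Miro, Sara}, which does not include Esperanza. So d(Bao,Esperanza) = 4.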